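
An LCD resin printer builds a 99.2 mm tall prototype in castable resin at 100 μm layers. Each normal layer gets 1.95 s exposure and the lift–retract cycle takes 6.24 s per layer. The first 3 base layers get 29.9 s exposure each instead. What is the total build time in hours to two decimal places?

2.28 hours

Layers = ⌈99.2/0.1⌉ = 992.
Base layers = 3 × (29.9 + 6.24), so 108.42 s.
Remaining layers = 989 × (1.95 + 6.24) = 8099.91 s.
Total = 108.42 + 8099.91 = 8208.33 s = 2.28 hours.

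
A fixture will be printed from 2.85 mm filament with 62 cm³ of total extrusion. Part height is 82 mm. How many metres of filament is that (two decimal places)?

9.72 m

Cross-section of 2.85 mm filament: π·(2.85/2)² = 6.3794 mm².
L = 62000 mm³ / 6.3794 mm² = 9718.78 mm, i.e. 9.72 m.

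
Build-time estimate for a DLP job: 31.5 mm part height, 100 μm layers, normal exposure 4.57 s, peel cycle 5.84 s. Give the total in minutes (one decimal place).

Layer count = ceil(31.5 / 0.1) = 315.
Per-layer time: 4.57 + 5.84 → 10.41 s.
Build time: 315 × 10.41 s = 3279.15 s, i.e. 54.7 minutes.

54.7 minutes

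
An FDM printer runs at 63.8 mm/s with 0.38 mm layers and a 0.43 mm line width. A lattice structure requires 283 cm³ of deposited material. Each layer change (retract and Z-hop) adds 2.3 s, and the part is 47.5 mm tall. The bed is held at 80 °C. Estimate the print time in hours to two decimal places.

7.62 hours

Bead cross-section = 0.38 × 0.43 = 0.1634 mm².
Total extruded path = 283000/0.1634 = 1731946.1 mm.
Extrusion time = 1731946.1 / 63.8, so 27146.5 s.
Number of layers: 47.5 / 0.38 → 125 (rounded up).
Non-print overhead: 125 × 2.3 → 287.5 s.
Altogether 27146.5 + 287.5 = 27434 s, i.e. 7.62 hours.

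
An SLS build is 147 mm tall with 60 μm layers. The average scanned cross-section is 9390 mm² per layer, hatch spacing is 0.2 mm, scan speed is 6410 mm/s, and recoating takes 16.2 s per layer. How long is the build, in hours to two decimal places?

16.01 hours

Layer count = ceil(147 / 0.06) = 2450.
Hatch length per layer = 9390 / 0.2, so 46950 mm.
Scan time per layer: 46950 / 6410 → 7.3245 s.
Time per layer = 7.3245 + 16.2 = 23.5245 s.
Build time = 2450 × 23.5245 = 57635.025 s = 16.01 hours.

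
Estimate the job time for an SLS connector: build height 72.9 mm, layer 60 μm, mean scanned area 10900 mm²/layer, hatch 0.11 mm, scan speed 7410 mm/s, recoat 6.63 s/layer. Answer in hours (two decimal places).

Layer count = ceil(72.9 / 0.06) = 1215.
Hatch length per layer = 10900 / 0.11 = 99090.9 mm.
Laser time per layer = 99090.9 / 7410, so 13.3726 s.
Per-layer time = 13.3726 + 6.63 = 20.0026 s.
Build time = 1215 × 20.0026 = 24303.159 s = 6.75 hours.

6.75 hours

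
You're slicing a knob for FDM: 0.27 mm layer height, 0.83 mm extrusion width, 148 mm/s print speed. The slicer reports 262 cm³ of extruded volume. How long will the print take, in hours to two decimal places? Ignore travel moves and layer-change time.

2.19 hours

Line area = 0.27 × 0.83, so 0.2241 mm².
Toolpath length = 262 cm³ / 0.2241 mm² = 262000 / 0.2241 = 1169120.9 mm.
Print-move time: 1169120.9 / 148 → 7899.5 s.
Converting: 7899.5 s = 2.19 hours.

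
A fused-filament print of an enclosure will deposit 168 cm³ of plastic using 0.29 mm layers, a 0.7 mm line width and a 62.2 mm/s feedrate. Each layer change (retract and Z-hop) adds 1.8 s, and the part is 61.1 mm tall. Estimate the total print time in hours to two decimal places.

Line area = 0.29 × 0.7, so 0.203 mm².
Total extruded path = 168000/0.203 = 827586.2 mm.
Print-move time = 827586.2 / 62.2 = 13305.2 s.
Layer count = ceil(61.1 / 0.29) = 211.
Non-print overhead: 211 × 1.8 → 379.8 s.
Total = 13305.2 + 379.8 = 13685 s = 3.80 hours.

3.80 hours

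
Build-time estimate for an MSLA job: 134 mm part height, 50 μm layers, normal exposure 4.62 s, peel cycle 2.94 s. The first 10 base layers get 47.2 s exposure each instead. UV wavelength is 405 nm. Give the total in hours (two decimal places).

5.75 hours

Number of layers: 134 / 0.05 → 2680 (rounded up).
Burn-in layers = 10 × (47.2 + 2.94), so 501.4 s.
Regular layers: 2670 × (4.62 + 2.94) → 20185.2 s.
Total = 501.4 + 20185.2 = 20686.6 s = 5.75 hours.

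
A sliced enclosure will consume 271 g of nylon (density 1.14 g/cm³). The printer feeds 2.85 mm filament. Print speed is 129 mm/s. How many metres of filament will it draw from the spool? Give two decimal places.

37.26 m

Extruded volume: 271/1.14 = 237.7193 cm³ (237719.3 mm³).
Filament cross-section = π × (2.85/2)² = 6.3794 mm².
Length = 237719.3 / 6.3794 = 37263.58 mm = 37.26 m.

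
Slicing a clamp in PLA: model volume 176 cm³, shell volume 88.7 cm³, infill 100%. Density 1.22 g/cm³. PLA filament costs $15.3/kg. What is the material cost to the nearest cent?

$3.29

Interior volume = 176 − 88.7, so 87.3 cm³.
Infill volume = 1.00 × 87.3 = 87.3 cm³.
Total extruded: 88.7 + 87.3 → 176 cm³.
Mass: 176 × 1.22 → 214.72 g.
Cost = 214.72 g / 1000 × $15.3/kg = $3.29.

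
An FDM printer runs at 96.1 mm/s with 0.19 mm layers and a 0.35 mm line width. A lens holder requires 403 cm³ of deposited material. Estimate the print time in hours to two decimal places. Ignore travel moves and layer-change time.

Extrusion cross-section = 0.19 × 0.35 = 0.0665 mm².
Path length: 403000 mm³ / 0.0665 mm² → 6060150.4 mm.
Print-move time = 6060150.4 / 96.1 = 63060.9 s.
Converting: 63060.9 s = 17.52 hours.

17.52 hours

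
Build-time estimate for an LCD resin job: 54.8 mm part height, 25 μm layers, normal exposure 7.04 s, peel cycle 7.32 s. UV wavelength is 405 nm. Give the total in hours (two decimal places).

Layers = ⌈54.8/0.025⌉ = 2192.
Cycle time = 7.04 + 7.32, so 14.36 s.
Total = 2192 × 14.36 = 31477.12 s = 8.74 hours.

8.74 hours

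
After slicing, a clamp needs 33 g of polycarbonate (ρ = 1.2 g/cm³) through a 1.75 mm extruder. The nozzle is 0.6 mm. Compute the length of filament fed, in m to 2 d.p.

11.43 m

Volume = 33 g / 1.2 g·cm⁻³ = 27.5 cm³ = 27500 mm³.
Cross-section of 1.75 mm filament: π·(1.75/2)² = 2.4053 mm².
Length = 27500 / 2.4053 = 11433.09 mm = 11.43 m.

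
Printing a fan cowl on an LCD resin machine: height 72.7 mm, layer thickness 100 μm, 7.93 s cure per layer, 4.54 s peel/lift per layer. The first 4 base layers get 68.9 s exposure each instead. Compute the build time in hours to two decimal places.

Number of layers: 72.7 / 0.1 → 727 (rounded up).
Base layers = 4 × (68.9 + 4.54), so 293.76 s.
Normal layers: 723 × (7.93 + 4.54) → 9015.81 s.
Sum: 293.76 + 9015.81 = 9309.57 s → 2.59 hours.

2.59 hours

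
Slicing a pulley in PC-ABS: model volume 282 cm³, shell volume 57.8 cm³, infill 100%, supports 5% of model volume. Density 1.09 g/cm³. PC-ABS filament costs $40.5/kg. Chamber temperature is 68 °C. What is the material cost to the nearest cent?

Interior volume = 282 − 57.8, so 224.2 cm³.
Deposited infill: 1.00 × 224.2 → 224.2 cm³.
Support: 0.05 × 282 → 14.1 cm³.
Total extruded = 57.8 + 224.2 + 14.1 = 296.1 cm³.
Mass: 296.1 × 1.09 → 322.749 g.
At $40.5/kg: 322.749/1000 × 40.5 = $13.07.

$13.07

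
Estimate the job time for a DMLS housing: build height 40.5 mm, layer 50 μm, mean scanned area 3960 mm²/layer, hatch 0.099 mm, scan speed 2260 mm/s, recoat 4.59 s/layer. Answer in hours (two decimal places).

Number of layers: 40.5 / 0.05 → 810 (rounded up).
Hatch length per layer = 3960 / 0.099, so 40000 mm.
Scan time per layer: 40000 / 2260 → 17.6991 s.
Per-layer time = 17.6991 + 4.59, so 22.2891 s.
Build time = 810 × 22.2891 = 18054.171 s = 5.02 hours.

5.02 hours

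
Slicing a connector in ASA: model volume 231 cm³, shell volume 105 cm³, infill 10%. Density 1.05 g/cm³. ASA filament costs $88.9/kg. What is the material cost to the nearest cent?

$10.98

Infill region = 231 − 105, so 126 cm³.
Deposited infill: 0.10 × 126 → 12.6 cm³.
Total extruded = 105 + 12.6 = 117.6 cm³.
Mass = 117.6 × 1.05 = 123.48 g.
At $88.9/kg: 123.48/1000 × 88.9 = $10.98.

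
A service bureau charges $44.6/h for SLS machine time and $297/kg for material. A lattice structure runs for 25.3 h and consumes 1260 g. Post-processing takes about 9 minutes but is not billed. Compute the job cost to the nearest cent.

$1502.60

Time charge = 44.6 × 25.3 = $1128.38.
Material cost = 297 × 1260/1000, so $374.22.
Job cost: 1128.38 + 374.22 = $1502.60.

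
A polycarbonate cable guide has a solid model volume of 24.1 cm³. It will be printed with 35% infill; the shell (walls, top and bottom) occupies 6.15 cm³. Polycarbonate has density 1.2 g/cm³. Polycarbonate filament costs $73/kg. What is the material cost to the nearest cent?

Volume inside the shell = 24.1 − 6.15, so 17.95 cm³.
Deposited infill = 0.35 × 17.95 = 6.2825 cm³.
Total extruded = 6.15 + 6.2825, so 12.4325 cm³.
Mass: 12.4325 × 1.2 → 14.919 g.
At $73/kg: 14.919/1000 × 73 = $1.09.

$1.09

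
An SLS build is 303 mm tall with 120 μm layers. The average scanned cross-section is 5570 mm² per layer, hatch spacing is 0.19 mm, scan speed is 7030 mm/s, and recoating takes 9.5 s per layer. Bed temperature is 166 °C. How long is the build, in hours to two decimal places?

9.59 hours

Layer count = ceil(303 / 0.12) = 2525.
Scan path per layer: 5570 / 0.19 → 29315.8 mm.
Scan time per layer = 29315.8 / 7030 = 4.1701 s.
Per-layer time = 4.1701 + 9.5, so 13.6701 s.
Total: 2525 × 13.6701 s = 34517.0025 s → 9.59 hours.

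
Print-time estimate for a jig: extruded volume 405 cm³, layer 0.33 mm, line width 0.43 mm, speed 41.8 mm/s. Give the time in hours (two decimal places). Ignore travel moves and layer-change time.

18.97 hours

Extrusion cross-section: 0.33 × 0.43 → 0.1419 mm².
Path length: 405000 mm³ / 0.1419 mm² → 2854122.6 mm.
Time extruding: 2854122.6 / 41.8 → 68280.4 s.
Converting: 68280.4 s = 18.97 hours.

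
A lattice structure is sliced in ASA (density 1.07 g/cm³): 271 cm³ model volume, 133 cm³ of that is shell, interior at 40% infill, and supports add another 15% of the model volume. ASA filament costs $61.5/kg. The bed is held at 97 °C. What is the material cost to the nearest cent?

Volume inside the shell: 271 − 133 → 138 cm³.
Infill deposited = 0.40 × 138, so 55.2 cm³.
Support: 0.15 × 271 → 40.65 cm³.
Deposited volume = 133 + 55.2 + 40.65 = 228.85 cm³.
Mass = 228.85 × 1.07, so 244.8695 g.
At $61.5/kg: 244.8695/1000 × 61.5 = $15.06.

$15.06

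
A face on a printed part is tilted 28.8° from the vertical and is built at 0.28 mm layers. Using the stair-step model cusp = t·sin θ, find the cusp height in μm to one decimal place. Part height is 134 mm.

sin(28.8°) = 0.4818, so cusp = 0.28 × 0.4818 = 0.134904 mm → 134.9 μm.

134.9 μm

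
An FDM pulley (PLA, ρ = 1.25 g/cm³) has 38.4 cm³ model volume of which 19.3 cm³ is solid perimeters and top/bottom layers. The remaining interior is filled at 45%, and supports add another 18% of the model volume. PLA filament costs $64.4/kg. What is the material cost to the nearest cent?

$2.80

Infill region: 38.4 − 19.3 → 19.1 cm³.
Infill volume = 0.45 × 19.1 = 8.595 cm³.
Support = 0.18 × 38.4, so 6.912 cm³.
Total printed volume = 19.3 + 8.595 + 6.912 = 34.807 cm³.
Mass = 34.807 × 1.25, so 43.50875 g.
At $64.4/kg: 43.50875/1000 × 64.4 = $2.80.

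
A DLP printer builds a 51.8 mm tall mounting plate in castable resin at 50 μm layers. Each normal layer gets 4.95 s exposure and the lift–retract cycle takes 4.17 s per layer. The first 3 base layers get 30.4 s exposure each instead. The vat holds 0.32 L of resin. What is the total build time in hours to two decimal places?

2.65 hours

Number of layers: 51.8 / 0.05 → 1036 (rounded up).
Base layers = 3 × (30.4 + 4.17) = 103.71 s.
Normal layers: 1033 × (4.95 + 4.17) → 9420.96 s.
Total = 103.71 + 9420.96 = 9524.67 s = 2.65 hours.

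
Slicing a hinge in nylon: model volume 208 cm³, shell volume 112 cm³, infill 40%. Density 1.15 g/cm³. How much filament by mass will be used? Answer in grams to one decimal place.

Infill region = 208 − 112, so 96 cm³.
Infill volume = 0.40 × 96 = 38.4 cm³.
Deposited volume = 112 + 38.4, so 150.4 cm³.
Mass = 150.4 × 1.15 = 172.96 g.

173.0 g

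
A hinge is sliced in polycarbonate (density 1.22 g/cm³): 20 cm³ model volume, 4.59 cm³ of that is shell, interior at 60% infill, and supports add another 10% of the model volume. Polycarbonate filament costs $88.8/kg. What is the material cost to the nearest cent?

$1.72

Infill region: 20 − 4.59 → 15.41 cm³.
Infill volume: 0.60 × 15.41 → 9.246 cm³.
Support = 0.10 × 20, so 2 cm³.
Deposited volume = 4.59 + 9.246 + 2, so 15.836 cm³.
Mass = 15.836 × 1.22, so 19.31992 g.
At $88.8/kg: 19.31992/1000 × 88.8 = $1.72.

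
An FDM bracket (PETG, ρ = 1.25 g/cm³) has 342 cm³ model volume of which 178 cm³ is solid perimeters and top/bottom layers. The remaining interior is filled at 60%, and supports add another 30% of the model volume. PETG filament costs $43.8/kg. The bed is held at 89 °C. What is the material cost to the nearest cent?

Infill region = 342 − 178, so 164 cm³.
Infill deposited = 0.60 × 164 = 98.4 cm³.
Support = 0.30 × 342 = 102.6 cm³.
Total extruded = 178 + 98.4 + 102.6 = 379 cm³.
Mass: 379 × 1.25 → 473.75 g.
At $43.8/kg: 473.75/1000 × 43.8 = $20.75.

$20.75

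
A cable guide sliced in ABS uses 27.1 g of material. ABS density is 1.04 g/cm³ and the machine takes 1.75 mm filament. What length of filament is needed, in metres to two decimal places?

10.83 m

Volume = 27.1 g / 1.04 g·cm⁻³ = 26.0577 cm³ = 26057.7 mm³.
A = π r² = π × 0.875² = 2.4053 mm².
L = V/A = 26057.7/2.4053 = 10833.45 mm → 10.83 m.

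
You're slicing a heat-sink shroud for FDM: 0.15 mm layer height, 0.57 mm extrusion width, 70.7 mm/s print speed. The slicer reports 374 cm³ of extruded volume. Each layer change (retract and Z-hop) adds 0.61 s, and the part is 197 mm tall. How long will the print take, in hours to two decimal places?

Bead cross-section = 0.15 × 0.57 = 0.0855 mm².
Total extruded path = 374000/0.0855 = 4374269 mm.
Time extruding = 4374269 / 70.7, so 61870.8 s.
Number of layers: 197 / 0.15 → 1314 (rounded up).
Non-print overhead = 1314 × 0.61, so 801.54 s.
Altogether 61870.8 + 801.54 = 62672.34 s, i.e. 17.41 hours.

17.41 hours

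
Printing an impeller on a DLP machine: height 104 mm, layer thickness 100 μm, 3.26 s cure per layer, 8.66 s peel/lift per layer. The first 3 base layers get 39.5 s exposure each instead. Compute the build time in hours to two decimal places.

Layers = ⌈104/0.1⌉ = 1040.
Base layers = 3 × (39.5 + 8.66), so 144.48 s.
Remaining layers = 1037 × (3.26 + 8.66) = 12361.04 s.
Sum: 144.48 + 12361.04 = 12505.52 s → 3.47 hours.

3.47 hours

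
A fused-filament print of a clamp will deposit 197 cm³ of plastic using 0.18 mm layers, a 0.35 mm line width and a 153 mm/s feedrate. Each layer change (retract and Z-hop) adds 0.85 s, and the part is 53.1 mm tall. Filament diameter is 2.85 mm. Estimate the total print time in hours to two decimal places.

5.75 hours

Line area = 0.18 × 0.35, so 0.063 mm².
Total extruded path = 197000/0.063 = 3126984.1 mm.
Extrusion time = 3126984.1 / 153, so 20437.8 s.
Layers = ⌈53.1/0.18⌉ = 295.
Non-print overhead = 295 × 0.85 = 250.75 s.
Altogether 20437.8 + 250.75 = 20688.55 s, i.e. 5.75 hours.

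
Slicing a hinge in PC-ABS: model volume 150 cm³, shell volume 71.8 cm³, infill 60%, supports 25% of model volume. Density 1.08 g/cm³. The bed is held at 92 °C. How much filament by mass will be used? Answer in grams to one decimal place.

Interior volume = 150 − 71.8, so 78.2 cm³.
Infill deposited: 0.60 × 78.2 → 46.92 cm³.
Support: 0.25 × 150 → 37.5 cm³.
Total printed volume: 71.8 + 46.92 + 37.5 → 156.22 cm³.
Mass = 156.22 × 1.08 = 168.7176 g.

168.7 g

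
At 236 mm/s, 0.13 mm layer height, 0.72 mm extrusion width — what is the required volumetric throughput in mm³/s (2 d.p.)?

Extrusion cross-section = 0.13 × 0.72, so 0.0936 mm².
Volumetric flow = 236 × 0.0936 = 22.09 mm³/s.

22.09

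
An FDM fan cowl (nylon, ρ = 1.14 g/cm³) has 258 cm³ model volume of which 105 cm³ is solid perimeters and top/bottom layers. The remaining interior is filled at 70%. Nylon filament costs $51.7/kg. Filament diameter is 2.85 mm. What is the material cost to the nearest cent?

Infill region: 258 − 105 → 153 cm³.
Infill deposited = 0.70 × 153 = 107.1 cm³.
Total extruded = 105 + 107.1 = 212.1 cm³.
Mass = 212.1 × 1.14, so 241.794 g.
Cost = 241.794 g / 1000 × $51.7/kg = $12.50.

$12.50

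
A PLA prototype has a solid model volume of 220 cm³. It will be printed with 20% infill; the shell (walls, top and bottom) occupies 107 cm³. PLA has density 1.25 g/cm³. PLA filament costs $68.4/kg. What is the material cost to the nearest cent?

Infill region = 220 − 107 = 113 cm³.
Infill deposited = 0.20 × 113 = 22.6 cm³.
Deposited volume = 107 + 22.6 = 129.6 cm³.
Mass = 129.6 × 1.25, so 162 g.
Cost = 162 g / 1000 × $68.4/kg = $11.08.

$11.08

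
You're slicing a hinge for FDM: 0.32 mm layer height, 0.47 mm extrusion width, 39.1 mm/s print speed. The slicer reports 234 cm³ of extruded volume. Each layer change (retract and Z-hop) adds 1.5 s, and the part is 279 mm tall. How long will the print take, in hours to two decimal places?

11.42 hours

Bead cross-section: 0.32 × 0.47 → 0.1504 mm².
Total extruded path = 234000/0.1504 = 1555851.1 mm.
Time extruding = 1555851.1 / 39.1 = 39791.6 s.
Layer count = ceil(279 / 0.32) = 872.
Z-hop total = 872 × 1.5, so 1308 s.
Total = 39791.6 + 1308 = 41099.6 s = 11.42 hours.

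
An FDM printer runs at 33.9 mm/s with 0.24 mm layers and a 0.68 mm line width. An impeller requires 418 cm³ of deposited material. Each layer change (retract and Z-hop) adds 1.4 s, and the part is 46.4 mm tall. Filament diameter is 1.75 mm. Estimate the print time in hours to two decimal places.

Extrusion cross-section = 0.24 × 0.68 = 0.1632 mm².
Toolpath length = 418 cm³ / 0.1632 mm² = 418000 / 0.1632 = 2561274.5 mm.
Print-move time: 2561274.5 / 33.9 → 75553.8 s.
Layer count = ceil(46.4 / 0.24) = 194.
Non-print overhead = 194 × 1.4, so 271.6 s.
Total = 75553.8 + 271.6 = 75825.4 s = 21.06 hours.

21.06 hours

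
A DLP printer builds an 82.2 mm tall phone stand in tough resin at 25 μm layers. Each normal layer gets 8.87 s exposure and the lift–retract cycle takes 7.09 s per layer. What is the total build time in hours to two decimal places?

Number of layers: 82.2 / 0.025 → 3288 (rounded up).
Cycle time: 8.87 + 7.09 → 15.96 s.
Total = 3288 × 15.96 = 52476.48 s = 14.58 hours.

14.58 hours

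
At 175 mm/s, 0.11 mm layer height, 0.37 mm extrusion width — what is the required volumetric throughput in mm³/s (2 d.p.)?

7.12

A = 0.11 × 0.37, so 0.0407 mm².
Volumetric flow = 175 × 0.0407 = 7.12 mm³/s.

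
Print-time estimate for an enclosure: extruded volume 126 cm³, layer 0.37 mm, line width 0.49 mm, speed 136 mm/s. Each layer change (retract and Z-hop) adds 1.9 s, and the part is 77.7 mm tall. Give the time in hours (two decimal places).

Line area: 0.37 × 0.49 → 0.1813 mm².
Toolpath length = 126 cm³ / 0.1813 mm² = 126000 / 0.1813 = 694980.7 mm.
Time extruding: 694980.7 / 136 → 5110.2 s.
Layers = ⌈77.7/0.37⌉ = 210.
Z-hop total: 210 × 1.9 → 399 s.
Altogether 5110.2 + 399 = 5509.2 s, i.e. 1.53 hours.

1.53 hours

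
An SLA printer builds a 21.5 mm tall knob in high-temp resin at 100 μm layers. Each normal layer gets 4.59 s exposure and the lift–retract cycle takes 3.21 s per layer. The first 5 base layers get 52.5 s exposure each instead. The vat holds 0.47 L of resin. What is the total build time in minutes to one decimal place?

31.9 minutes

Layer count = ceil(21.5 / 0.1) = 215.
Base layers = 5 × (52.5 + 3.21), so 278.55 s.
Regular layers: 210 × (4.59 + 3.21) → 1638 s.
Sum: 278.55 + 1638 = 1916.55 s → 31.9 minutes.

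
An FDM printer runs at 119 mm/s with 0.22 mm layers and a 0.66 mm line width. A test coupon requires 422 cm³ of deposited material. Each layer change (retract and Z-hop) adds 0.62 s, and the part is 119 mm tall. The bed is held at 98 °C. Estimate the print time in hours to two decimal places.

6.88 hours

Line area = 0.22 × 0.66, so 0.1452 mm².
Total extruded path = 422000/0.1452 = 2906336.1 mm.
Extrusion time = 2906336.1 / 119 = 24423 s.
Layer count = ceil(119 / 0.22) = 541.
Non-print overhead: 541 × 0.62 → 335.42 s.
Total = 24423 + 335.42 = 24758.42 s = 6.88 hours.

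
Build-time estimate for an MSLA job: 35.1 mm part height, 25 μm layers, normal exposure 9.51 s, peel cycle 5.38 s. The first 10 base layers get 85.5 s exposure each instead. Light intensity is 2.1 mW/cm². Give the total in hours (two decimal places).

Layers = ⌈35.1/0.025⌉ = 1404.
Bottom layers: 10 × (85.5 + 5.38) → 908.8 s.
Remaining layers = 1394 × (9.51 + 5.38) = 20756.66 s.
Total = 908.8 + 20756.66 = 21665.46 s = 6.02 hours.

6.02 hours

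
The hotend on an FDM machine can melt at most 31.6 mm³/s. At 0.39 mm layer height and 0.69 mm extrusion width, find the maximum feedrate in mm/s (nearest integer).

117 mm/s

Bead cross-section: 0.39 × 0.69 → 0.2691 mm².
Max speed = 31.6 / 0.2691 = 117.43 ≈ 117 mm/s.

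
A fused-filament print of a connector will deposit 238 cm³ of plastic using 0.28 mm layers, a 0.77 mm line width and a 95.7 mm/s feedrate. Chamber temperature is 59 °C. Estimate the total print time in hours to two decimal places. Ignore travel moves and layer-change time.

Bead cross-section: 0.28 × 0.77 → 0.2156 mm².
Toolpath length = 238 cm³ / 0.2156 mm² = 238000 / 0.2156 = 1103896.1 mm.
Time extruding: 1103896.1 / 95.7 → 11535 s.
That's 11535 s → 3.20 hours.

3.20 hours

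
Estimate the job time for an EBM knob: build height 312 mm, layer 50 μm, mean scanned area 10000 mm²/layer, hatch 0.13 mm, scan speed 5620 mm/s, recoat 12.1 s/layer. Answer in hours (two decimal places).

Number of layers: 312 / 0.05 → 6240 (rounded up).
Per-layer scan distance = 10000 / 0.13, so 76923.1 mm.
Scan time per layer: 76923.1 / 5620 → 13.6874 s.
Layer cycle = 13.6874 + 12.1 = 25.7874 s.
Total: 6240 × 25.7874 s = 160913.376 s → 44.70 hours.

44.70 hours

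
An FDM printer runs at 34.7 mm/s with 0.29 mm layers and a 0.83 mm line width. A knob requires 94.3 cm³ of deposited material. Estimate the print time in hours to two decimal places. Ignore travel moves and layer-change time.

Extrusion cross-section: 0.29 × 0.83 → 0.2407 mm².
Total extruded path = 94300/0.2407 = 391774 mm.
Print-move time: 391774 / 34.7 → 11290.3 s.
In the requested units: 11290.3 s = 3.14 hours.

3.14 hours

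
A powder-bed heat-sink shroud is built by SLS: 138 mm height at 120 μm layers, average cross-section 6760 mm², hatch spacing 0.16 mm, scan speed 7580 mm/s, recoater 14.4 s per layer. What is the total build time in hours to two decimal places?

Layers = ⌈138/0.12⌉ = 1150.
Hatch length per layer: 6760 / 0.16 → 42250 mm.
Per-layer scan time: 42250 / 7580 → 5.5739 s.
Per-layer time = 5.5739 + 14.4 = 19.9739 s.
1150 layers × 19.9739 s/layer = 22969.985 s, i.e. 6.38 hours.

6.38 hours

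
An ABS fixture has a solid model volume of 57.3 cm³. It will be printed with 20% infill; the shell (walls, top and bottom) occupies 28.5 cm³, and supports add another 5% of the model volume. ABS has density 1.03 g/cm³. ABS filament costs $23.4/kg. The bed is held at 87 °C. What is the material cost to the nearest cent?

$0.89

Volume inside the shell = 57.3 − 28.5 = 28.8 cm³.
Infill deposited = 0.20 × 28.8, so 5.76 cm³.
Support: 0.05 × 57.3 → 2.865 cm³.
Total extruded = 28.5 + 5.76 + 2.865, so 37.125 cm³.
Mass: 37.125 × 1.03 → 38.23875 g.
Cost = 38.23875 g / 1000 × $23.4/kg = $0.89.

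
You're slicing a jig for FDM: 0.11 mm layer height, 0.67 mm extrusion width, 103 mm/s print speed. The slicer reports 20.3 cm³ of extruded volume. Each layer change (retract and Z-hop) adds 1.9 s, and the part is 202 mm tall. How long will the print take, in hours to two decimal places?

1.71 hours

Line area: 0.11 × 0.67 → 0.0737 mm².
Toolpath length = 20.3 cm³ / 0.0737 mm² = 20300 / 0.0737 = 275441 mm.
Time extruding = 275441 / 103, so 2674.2 s.
Layer count = ceil(202 / 0.11) = 1837.
Layer-change overhead = 1837 × 1.9 = 3490.3 s.
Total = 2674.2 + 3490.3 = 6164.5 s = 1.71 hours.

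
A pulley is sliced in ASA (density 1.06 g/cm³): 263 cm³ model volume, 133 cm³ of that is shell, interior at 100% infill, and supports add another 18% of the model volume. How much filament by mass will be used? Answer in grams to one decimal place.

Volume inside the shell = 263 − 133 = 130 cm³.
Deposited infill = 1.00 × 130, so 130 cm³.
Support = 0.18 × 263 = 47.34 cm³.
Deposited volume = 133 + 130 + 47.34, so 310.34 cm³.
Mass = 310.34 × 1.06 = 328.9604 g.

329.0 g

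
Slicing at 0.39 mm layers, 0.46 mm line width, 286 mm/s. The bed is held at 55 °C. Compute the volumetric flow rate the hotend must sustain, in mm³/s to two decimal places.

51.31

Bead cross-section: 0.39 × 0.46 → 0.1794 mm².
Q = v·A = 286 × 0.1794 = 51.31 mm³/s.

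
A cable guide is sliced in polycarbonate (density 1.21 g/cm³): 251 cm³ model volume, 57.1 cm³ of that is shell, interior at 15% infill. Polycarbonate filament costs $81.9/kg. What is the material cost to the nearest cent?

$8.54

Interior volume = 251 − 57.1, so 193.9 cm³.
Infill deposited = 0.15 × 193.9 = 29.085 cm³.
Total printed volume: 57.1 + 29.085 → 86.185 cm³.
Mass: 86.185 × 1.21 → 104.28385 g.
At $81.9/kg: 104.28385/1000 × 81.9 = $8.54.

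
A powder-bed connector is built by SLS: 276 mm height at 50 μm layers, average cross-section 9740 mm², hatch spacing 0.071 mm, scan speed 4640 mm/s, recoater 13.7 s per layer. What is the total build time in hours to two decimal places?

Number of layers: 276 / 0.05 → 5520 (rounded up).
Scan path per layer: 9740 / 0.071 → 137183.1 mm.
Scan time per layer = 137183.1 / 4640, so 29.5653 s.
Layer cycle: 29.5653 + 13.7 → 43.2653 s.
5520 layers × 43.2653 s/layer = 238824.456 s, i.e. 66.34 hours.

66.34 hours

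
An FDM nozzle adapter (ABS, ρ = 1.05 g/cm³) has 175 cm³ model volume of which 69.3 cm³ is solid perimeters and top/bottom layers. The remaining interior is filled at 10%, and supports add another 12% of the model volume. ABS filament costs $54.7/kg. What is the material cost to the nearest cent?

$5.79

Volume inside the shell: 175 − 69.3 → 105.7 cm³.
Infill deposited: 0.10 × 105.7 → 10.57 cm³.
Support = 0.12 × 175, so 21 cm³.
Total printed volume = 69.3 + 10.57 + 21 = 100.87 cm³.
Mass = 100.87 × 1.05, so 105.9135 g.
Cost = 105.9135 g / 1000 × $54.7/kg = $5.79.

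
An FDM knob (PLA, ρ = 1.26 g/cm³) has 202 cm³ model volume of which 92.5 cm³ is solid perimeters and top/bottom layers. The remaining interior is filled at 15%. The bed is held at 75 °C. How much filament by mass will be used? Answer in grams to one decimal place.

137.2 g

Volume inside the shell = 202 − 92.5 = 109.5 cm³.
Infill volume: 0.15 × 109.5 → 16.425 cm³.
Total extruded: 92.5 + 16.425 → 108.925 cm³.
Mass = 108.925 × 1.26, so 137.2455 g.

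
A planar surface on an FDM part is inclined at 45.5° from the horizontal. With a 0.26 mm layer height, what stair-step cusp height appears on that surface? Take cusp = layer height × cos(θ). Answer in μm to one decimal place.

h_c = t·cos θ = 0.26 × 0.7009 = 0.182234 mm (182.2 μm).

182.2 μm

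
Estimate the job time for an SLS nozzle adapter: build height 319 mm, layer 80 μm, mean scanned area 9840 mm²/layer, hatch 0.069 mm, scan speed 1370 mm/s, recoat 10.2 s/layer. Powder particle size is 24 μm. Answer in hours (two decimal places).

126.61 hours

Number of layers: 319 / 0.08 → 3988 (rounded up).
Hatch length per layer = 9840 / 0.069 = 142608.7 mm.
Laser time per layer = 142608.7 / 1370, so 104.0939 s.
Layer cycle = 104.0939 + 10.2, so 114.2939 s.
Total: 3988 × 114.2939 s = 455804.0732 s → 126.61 hours.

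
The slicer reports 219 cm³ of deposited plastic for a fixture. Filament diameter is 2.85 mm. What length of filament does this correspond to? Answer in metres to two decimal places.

34.33 m

Cross-section of 2.85 mm filament: π·(2.85/2)² = 6.3794 mm².
L = 219000 mm³ / 6.3794 mm² = 34329.25 mm, i.e. 34.33 m.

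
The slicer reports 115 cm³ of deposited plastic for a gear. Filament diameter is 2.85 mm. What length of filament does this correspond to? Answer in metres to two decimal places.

18.03 m

Filament cross-section = π × (2.85/2)² = 6.3794 mm².
Length = 115 cm³ / 6.3794 mm² = 115000 / 6.3794 = 18026.77 mm = 18.03 m.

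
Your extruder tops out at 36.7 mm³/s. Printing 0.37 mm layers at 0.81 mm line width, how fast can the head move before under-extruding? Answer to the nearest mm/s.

Bead cross-section = 0.37 × 0.81 = 0.2997 mm².
Max speed = 36.7 / 0.2997 = 122.46 ≈ 122 mm/s.

122 mm/s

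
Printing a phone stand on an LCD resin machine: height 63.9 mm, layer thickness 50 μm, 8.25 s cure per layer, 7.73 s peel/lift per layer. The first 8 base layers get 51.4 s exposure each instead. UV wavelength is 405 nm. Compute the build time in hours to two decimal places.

5.77 hours

Layer count = ceil(63.9 / 0.05) = 1278.
Bottom layers = 8 × (51.4 + 7.73) = 473.04 s.
Remaining layers: 1270 × (8.25 + 7.73) → 20294.6 s.
Total = 473.04 + 20294.6 = 20767.64 s = 5.77 hours.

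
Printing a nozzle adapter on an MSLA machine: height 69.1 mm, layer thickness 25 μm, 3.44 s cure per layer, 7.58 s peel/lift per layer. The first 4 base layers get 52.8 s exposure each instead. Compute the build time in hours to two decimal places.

8.52 hours

Number of layers: 69.1 / 0.025 → 2764 (rounded up).
Base layers = 4 × (52.8 + 7.58) = 241.52 s.
Remaining layers = 2760 × (3.44 + 7.58) = 30415.2 s.
Total = 241.52 + 30415.2 = 30656.72 s = 8.52 hours.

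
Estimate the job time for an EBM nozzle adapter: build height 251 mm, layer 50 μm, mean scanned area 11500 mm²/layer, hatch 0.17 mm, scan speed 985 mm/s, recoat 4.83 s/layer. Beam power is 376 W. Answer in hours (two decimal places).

102.50 hours

Layers = ⌈251/0.05⌉ = 5020.
Scan path per layer = 11500 / 0.17 = 67647.1 mm.
Beam time per layer = 67647.1 / 985, so 68.6773 s.
Per-layer time = 68.6773 + 4.83, so 73.5073 s.
Total: 5020 × 73.5073 s = 369006.646 s → 102.50 hours.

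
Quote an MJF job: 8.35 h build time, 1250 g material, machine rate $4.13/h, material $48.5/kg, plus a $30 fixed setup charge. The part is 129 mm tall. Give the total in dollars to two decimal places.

Machine cost: 4.13 × 8.35 → $34.4855.
Material charge = 48.5 × 1250/1000 = $60.625.
Adding setup: 34.4855 + 60.625 + 30 → 125.1105 ≈ $125.11.

$125.11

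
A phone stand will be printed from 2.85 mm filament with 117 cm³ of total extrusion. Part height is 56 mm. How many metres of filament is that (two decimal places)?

Cross-section of 2.85 mm filament: π·(2.85/2)² = 6.3794 mm².
L = 117000 mm³ / 6.3794 mm² = 18340.28 mm, i.e. 18.34 m.

18.34 m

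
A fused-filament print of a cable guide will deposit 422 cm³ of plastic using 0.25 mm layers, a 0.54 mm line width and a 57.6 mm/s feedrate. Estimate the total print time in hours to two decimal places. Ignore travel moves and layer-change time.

15.07 hours

Line area: 0.25 × 0.54 → 0.135 mm².
Path length: 422000 mm³ / 0.135 mm² → 3125925.9 mm.
Time extruding = 3125925.9 / 57.6 = 54269.5 s.
In the requested units: 54269.5 s = 15.07 hours.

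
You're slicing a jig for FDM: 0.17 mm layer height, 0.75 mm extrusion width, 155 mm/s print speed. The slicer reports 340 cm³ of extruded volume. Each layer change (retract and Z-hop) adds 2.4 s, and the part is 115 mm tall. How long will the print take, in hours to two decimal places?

Bead cross-section: 0.17 × 0.75 → 0.1275 mm².
Total extruded path = 340000/0.1275 = 2666666.7 mm.
Print-move time = 2666666.7 / 155, so 17204.3 s.
Layers = ⌈115/0.17⌉ = 677.
Non-print overhead = 677 × 2.4, so 1624.8 s.
Total = 17204.3 + 1624.8 = 18829.1 s = 5.23 hours.

5.23 hours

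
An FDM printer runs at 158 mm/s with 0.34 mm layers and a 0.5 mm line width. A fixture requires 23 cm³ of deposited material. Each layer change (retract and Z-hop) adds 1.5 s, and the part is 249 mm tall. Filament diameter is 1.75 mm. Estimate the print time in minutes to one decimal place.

Bead cross-section: 0.34 × 0.5 → 0.17 mm².
Toolpath length = 23 cm³ / 0.17 mm² = 23000 / 0.17 = 135294.1 mm.
Time extruding: 135294.1 / 158 → 856.3 s.
Number of layers: 249 / 0.34 → 733 (rounded up).
Z-hop total = 733 × 1.5, so 1099.5 s.
Total = 856.3 + 1099.5 = 1955.8 s = 32.6 minutes.

32.6 minutes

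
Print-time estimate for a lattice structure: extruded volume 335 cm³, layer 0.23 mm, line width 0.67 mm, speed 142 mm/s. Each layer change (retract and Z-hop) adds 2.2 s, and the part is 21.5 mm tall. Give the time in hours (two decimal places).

4.31 hours

Bead cross-section = 0.23 × 0.67, so 0.1541 mm².
Total extruded path = 335000/0.1541 = 2173913 mm.
Print-move time: 2173913 / 142 → 15309.2 s.
Number of layers: 21.5 / 0.23 → 94 (rounded up).
Non-print overhead = 94 × 2.2 = 206.8 s.
Altogether 15309.2 + 206.8 = 15516 s, i.e. 4.31 hours.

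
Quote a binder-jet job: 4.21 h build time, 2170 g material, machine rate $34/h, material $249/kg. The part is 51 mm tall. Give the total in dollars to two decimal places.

Machine cost = 34 × 4.21, so $143.14.
Feedstock cost: 249 × 2170/1000 → $540.33.
Job cost: 143.14 + 540.33 = $683.47.

$683.47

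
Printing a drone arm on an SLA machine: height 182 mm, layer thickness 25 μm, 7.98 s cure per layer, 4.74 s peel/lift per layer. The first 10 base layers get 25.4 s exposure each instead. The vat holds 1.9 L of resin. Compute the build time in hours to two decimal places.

Number of layers: 182 / 0.025 → 7280 (rounded up).
Base layers = 10 × (25.4 + 4.74), so 301.4 s.
Remaining layers = 7270 × (7.98 + 4.74) = 92474.4 s.
Sum: 301.4 + 92474.4 = 92775.8 s → 25.77 hours.

25.77 hours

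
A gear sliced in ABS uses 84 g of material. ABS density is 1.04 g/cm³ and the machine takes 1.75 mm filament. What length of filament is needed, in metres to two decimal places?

Volume = 84 g / 1.04 g·cm⁻³ = 80.7692 cm³ = 80769.2 mm³.
A = π r² = π × 0.875² = 2.4053 mm².
Length = 80769.2 / 2.4053 = 33579.68 mm = 33.58 m.

33.58 m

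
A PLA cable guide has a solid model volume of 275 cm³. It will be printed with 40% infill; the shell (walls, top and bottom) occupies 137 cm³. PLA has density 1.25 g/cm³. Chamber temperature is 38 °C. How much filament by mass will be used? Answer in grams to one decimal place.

240.3 g

Infill region: 275 − 137 → 138 cm³.
Infill volume: 0.40 × 138 → 55.2 cm³.
Total extruded = 137 + 55.2, so 192.2 cm³.
Mass = 192.2 × 1.25 = 240.25 g.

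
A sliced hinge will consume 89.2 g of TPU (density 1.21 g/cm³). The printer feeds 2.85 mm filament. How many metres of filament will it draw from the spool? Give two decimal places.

Volume = 89.2 g / 1.21 g·cm⁻³ = 73.719 cm³ = 73719 mm³.
Filament cross-section = π × (2.85/2)² = 6.3794 mm².
L = V/A = 73719/6.3794 = 11555.79 mm → 11.56 m.

11.56 m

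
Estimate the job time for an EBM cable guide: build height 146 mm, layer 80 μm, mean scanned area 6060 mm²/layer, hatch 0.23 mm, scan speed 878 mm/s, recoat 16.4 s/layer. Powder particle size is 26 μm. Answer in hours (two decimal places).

Number of layers: 146 / 0.08 → 1825 (rounded up).
Hatch length per layer = 6060 / 0.23, so 26347.8 mm.
Beam time per layer = 26347.8 / 878 = 30.0089 s.
Per-layer time: 30.0089 + 16.4 → 46.4089 s.
1825 layers × 46.4089 s/layer = 84696.2425 s, i.e. 23.53 hours.

23.53 hours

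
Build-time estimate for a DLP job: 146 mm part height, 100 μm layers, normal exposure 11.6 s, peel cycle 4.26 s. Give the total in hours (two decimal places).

6.43 hours

Number of layers: 146 / 0.1 → 1460 (rounded up).
Per-layer time: 11.6 + 4.26 → 15.86 s.
Total = 1460 × 15.86 = 23155.6 s = 6.43 hours.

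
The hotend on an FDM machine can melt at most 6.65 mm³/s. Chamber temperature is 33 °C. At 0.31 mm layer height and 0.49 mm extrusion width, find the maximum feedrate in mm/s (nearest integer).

44 mm/s

Bead cross-section = 0.31 × 0.49 = 0.1519 mm².
v_max = Q/A = 6.65/0.1519 = 43.78 mm/s → 44 mm/s.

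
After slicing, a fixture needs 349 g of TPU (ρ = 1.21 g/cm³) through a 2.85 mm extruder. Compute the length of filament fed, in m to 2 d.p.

Volume = 349 g / 1.21 g·cm⁻³ = 288.4298 cm³ = 288429.8 mm³.
Cross-section of 2.85 mm filament: π·(2.85/2)² = 6.3794 mm².
Length = 288429.8 / 6.3794 = 45212.68 mm = 45.21 m.

45.21 m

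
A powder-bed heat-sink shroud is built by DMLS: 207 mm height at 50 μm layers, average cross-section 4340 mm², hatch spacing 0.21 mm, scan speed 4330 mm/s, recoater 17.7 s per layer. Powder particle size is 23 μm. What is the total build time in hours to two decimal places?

Number of layers: 207 / 0.05 → 4140 (rounded up).
Hatch length per layer = 4340 / 0.21, so 20666.7 mm.
Scan time per layer = 20666.7 / 4330, so 4.7729 s.
Layer cycle = 4.7729 + 17.7, so 22.4729 s.
Build time = 4140 × 22.4729 = 93037.806 s = 25.84 hours.

25.84 hours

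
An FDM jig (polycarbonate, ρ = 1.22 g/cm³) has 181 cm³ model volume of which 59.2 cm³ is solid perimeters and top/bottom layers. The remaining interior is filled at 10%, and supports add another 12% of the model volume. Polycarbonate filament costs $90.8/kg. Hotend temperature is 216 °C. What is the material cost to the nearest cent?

$10.31

Infill region = 181 − 59.2, so 121.8 cm³.
Infill deposited = 0.10 × 121.8 = 12.18 cm³.
Support: 0.12 × 181 → 21.72 cm³.
Total extruded = 59.2 + 12.18 + 21.72, so 93.1 cm³.
Mass: 93.1 × 1.22 → 113.582 g.
At $90.8/kg: 113.582/1000 × 90.8 = $10.31.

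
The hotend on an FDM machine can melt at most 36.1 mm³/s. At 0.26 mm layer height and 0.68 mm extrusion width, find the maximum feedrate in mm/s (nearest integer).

Bead cross-section = 0.26 × 0.68, so 0.1768 mm².
v_max = Q/A = 36.1/0.1768 = 204.19 mm/s → 204 mm/s.

204 mm/s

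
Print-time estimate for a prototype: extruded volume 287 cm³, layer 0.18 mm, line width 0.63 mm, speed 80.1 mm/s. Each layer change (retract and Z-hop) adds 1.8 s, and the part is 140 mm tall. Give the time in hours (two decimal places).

9.17 hours

Line area = 0.18 × 0.63 = 0.1134 mm².
Toolpath length = 287 cm³ / 0.1134 mm² = 287000 / 0.1134 = 2530864.2 mm.
Print-move time = 2530864.2 / 80.1 = 31596.3 s.
Layer count = ceil(140 / 0.18) = 778.
Non-print overhead = 778 × 1.8 = 1400.4 s.
Total = 31596.3 + 1400.4 = 32996.7 s = 9.17 hours.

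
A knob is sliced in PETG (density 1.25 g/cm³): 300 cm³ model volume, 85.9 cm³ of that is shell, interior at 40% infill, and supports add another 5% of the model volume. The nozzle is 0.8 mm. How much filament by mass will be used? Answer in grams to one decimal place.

Interior volume = 300 − 85.9 = 214.1 cm³.
Infill deposited = 0.40 × 214.1, so 85.64 cm³.
Support = 0.05 × 300 = 15 cm³.
Total extruded = 85.9 + 85.64 + 15 = 186.54 cm³.
Mass = 186.54 × 1.25 = 233.175 g.

233.2 g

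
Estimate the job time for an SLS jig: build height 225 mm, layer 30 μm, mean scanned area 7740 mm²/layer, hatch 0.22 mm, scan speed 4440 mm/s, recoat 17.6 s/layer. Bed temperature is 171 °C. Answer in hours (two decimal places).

53.17 hours

Layers = ⌈225/0.03⌉ = 7500.
Per-layer scan distance: 7740 / 0.22 → 35181.8 mm.
Per-layer scan time: 35181.8 / 4440 → 7.9238 s.
Time per layer = 7.9238 + 17.6 = 25.5238 s.
Total: 7500 × 25.5238 s = 191428.5 s → 53.17 hours.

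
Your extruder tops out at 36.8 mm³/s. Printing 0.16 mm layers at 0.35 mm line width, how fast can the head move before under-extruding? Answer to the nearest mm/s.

Bead cross-section = 0.16 × 0.35, so 0.056 mm².
v_max = Q/A = 36.8/0.056 = 657.14 mm/s → 657 mm/s.

657 mm/s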